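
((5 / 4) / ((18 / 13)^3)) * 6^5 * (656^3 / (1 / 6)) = 6202140139520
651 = 651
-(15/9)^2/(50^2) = -1/900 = -0.00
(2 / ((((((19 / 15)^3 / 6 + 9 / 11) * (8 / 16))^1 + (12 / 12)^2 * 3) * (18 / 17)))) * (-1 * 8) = -6732000 / 1594199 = -4.22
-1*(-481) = 481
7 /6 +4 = 31 /6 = 5.17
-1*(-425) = 425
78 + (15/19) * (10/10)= 1497/19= 78.79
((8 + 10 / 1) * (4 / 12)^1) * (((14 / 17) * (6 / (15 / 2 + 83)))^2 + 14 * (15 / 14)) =852282954 / 9467929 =90.02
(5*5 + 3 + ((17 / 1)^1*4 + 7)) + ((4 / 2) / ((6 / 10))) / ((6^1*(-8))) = 7411 / 72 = 102.93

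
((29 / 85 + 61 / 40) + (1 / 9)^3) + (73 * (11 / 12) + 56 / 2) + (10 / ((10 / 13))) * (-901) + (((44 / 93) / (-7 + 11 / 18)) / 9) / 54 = -4105732472513 / 353448360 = -11616.22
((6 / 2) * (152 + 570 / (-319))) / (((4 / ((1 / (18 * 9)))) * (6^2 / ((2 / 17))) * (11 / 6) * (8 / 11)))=23959 / 14056416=0.00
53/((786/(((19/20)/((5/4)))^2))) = 19133/491250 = 0.04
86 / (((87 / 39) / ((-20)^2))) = 447200 / 29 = 15420.69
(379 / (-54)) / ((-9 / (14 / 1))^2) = -37142 / 2187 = -16.98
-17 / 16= -1.06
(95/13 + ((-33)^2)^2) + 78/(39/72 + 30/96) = 632148460/533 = 1186019.62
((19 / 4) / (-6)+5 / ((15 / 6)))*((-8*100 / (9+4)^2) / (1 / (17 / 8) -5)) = 49300 / 39039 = 1.26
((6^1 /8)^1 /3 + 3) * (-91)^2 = 26913.25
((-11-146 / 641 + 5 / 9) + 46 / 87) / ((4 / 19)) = -16121633 / 334602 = -48.18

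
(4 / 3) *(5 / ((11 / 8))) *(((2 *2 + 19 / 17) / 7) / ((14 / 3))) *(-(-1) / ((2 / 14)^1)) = 6960 / 1309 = 5.32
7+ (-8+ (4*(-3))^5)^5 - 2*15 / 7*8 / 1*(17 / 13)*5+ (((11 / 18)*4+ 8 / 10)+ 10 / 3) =-3907103081841409324912128862399 / 4095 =-954115526701198858342400200.00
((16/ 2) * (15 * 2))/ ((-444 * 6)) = -10/ 111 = -0.09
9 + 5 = 14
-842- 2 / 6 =-2527 / 3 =-842.33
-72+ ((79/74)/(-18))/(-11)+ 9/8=-2076763/29304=-70.87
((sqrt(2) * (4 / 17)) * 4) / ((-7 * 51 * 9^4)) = -16 * sqrt(2) / 39818709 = -0.00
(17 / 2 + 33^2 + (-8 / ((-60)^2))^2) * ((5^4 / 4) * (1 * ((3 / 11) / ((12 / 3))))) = 222243751 / 19008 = 11692.12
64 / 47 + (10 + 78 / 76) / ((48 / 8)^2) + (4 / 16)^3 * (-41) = 528443 / 514368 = 1.03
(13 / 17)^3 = 2197 / 4913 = 0.45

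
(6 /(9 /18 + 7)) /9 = 4 /45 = 0.09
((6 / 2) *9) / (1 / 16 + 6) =432 / 97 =4.45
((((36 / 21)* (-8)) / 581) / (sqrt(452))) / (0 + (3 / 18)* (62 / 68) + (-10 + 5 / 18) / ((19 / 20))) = 0.00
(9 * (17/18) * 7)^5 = 23863536599/32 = 745735518.72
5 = 5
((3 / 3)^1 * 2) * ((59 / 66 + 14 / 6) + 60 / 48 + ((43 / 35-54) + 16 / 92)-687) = -1470.24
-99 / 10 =-9.90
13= 13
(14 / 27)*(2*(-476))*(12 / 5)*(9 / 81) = -53312 / 405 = -131.63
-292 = -292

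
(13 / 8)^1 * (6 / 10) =39 / 40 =0.98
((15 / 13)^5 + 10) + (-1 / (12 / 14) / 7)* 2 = 13045622 / 1113879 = 11.71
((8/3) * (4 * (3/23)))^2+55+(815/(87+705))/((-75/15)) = 23768021/418968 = 56.73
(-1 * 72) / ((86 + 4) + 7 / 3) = -216 / 277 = -0.78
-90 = -90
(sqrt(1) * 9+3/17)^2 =24336/289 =84.21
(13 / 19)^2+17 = 6306 / 361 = 17.47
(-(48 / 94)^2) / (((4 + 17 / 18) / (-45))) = 466560 / 196601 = 2.37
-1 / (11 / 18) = -18 / 11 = -1.64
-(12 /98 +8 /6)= -214 /147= -1.46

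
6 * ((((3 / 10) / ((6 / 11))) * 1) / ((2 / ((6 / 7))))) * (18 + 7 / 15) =9141 / 350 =26.12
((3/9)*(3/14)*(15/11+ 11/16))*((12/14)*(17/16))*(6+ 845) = 15667761/137984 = 113.55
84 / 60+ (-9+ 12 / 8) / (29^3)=1.40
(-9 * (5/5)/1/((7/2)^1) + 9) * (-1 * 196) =-1260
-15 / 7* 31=-465 / 7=-66.43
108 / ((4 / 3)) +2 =83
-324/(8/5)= -405/2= -202.50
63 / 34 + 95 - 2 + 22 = 3973 / 34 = 116.85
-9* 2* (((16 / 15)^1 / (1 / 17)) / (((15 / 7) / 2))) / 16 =-476 / 25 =-19.04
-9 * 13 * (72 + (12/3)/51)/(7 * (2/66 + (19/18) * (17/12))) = -340632864/431375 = -789.64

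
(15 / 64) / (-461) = -15 / 29504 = -0.00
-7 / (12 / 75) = -175 / 4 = -43.75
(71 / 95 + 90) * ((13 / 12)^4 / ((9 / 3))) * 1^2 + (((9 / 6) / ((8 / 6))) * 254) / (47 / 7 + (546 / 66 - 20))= -15.34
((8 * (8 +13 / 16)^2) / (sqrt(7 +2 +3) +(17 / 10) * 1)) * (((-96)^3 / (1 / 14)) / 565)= 261642866688 / 102943 -307815137280 * sqrt(3) / 102943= -2637465.30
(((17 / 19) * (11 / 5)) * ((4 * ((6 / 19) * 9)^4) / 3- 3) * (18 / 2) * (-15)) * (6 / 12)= -55268600805 / 4952198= -11160.42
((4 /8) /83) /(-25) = -1 /4150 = -0.00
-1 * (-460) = 460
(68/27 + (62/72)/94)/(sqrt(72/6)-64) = -51322/1295649-25661 * sqrt(3)/20730384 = -0.04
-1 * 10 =-10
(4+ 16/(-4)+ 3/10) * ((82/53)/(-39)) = -41/3445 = -0.01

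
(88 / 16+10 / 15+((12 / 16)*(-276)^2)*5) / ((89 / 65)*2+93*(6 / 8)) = 222819610 / 56541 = 3940.85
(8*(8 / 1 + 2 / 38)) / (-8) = -153 / 19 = -8.05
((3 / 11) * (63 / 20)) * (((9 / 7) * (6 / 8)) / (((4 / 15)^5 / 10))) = 553584375 / 90112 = 6143.29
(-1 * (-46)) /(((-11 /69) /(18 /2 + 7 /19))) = -564972 /209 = -2703.22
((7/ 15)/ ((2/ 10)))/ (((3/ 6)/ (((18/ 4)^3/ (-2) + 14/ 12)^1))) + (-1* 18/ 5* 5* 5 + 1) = -21325/ 72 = -296.18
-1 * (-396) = 396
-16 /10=-8 /5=-1.60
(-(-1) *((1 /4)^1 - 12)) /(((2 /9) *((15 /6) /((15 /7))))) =-1269 /28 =-45.32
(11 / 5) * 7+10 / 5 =87 / 5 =17.40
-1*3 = -3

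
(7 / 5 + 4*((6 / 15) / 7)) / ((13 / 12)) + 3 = 2049 / 455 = 4.50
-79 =-79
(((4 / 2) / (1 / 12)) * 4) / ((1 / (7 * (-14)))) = -9408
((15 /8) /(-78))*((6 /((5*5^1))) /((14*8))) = -3 /58240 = -0.00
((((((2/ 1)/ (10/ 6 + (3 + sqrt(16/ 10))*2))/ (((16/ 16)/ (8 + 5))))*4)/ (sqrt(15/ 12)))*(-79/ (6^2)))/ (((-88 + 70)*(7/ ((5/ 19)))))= -41080*sqrt(2)/ 2821329 + 236210*sqrt(5)/ 8463987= 0.04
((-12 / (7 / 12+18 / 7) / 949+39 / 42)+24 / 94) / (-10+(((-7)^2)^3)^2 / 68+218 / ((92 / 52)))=152680456882 / 26339804188246132675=0.00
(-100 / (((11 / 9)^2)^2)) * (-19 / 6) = 2077650 / 14641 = 141.91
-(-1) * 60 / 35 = 12 / 7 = 1.71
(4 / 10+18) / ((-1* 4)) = -23 / 5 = -4.60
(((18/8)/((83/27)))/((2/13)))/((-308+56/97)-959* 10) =-23571/49036400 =-0.00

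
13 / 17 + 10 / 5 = 47 / 17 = 2.76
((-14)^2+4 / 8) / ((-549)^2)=131 / 200934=0.00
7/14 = 0.50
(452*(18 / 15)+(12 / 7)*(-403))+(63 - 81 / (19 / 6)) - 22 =-133.04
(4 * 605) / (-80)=-121 / 4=-30.25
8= 8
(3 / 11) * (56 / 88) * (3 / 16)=63 / 1936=0.03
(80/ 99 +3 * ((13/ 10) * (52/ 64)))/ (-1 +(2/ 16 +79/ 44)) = 62993/ 14580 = 4.32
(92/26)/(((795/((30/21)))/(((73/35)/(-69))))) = -292/1519245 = -0.00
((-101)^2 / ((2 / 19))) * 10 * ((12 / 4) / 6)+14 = 969123 / 2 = 484561.50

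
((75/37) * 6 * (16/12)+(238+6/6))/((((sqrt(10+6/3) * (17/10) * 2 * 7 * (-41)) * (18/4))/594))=-9.97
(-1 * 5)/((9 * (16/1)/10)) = -25/72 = -0.35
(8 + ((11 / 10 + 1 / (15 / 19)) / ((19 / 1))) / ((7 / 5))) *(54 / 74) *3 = 174285 / 9842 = 17.71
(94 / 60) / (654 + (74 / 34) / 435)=23171 / 9672734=0.00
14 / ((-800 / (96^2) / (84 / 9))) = -37632 / 25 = -1505.28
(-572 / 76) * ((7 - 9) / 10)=143 / 95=1.51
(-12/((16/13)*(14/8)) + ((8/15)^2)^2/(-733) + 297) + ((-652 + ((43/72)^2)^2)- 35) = -34079825485544597/86181096960000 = -395.44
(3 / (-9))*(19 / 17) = -19 / 51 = -0.37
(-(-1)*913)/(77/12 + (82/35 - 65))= -383460/23621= -16.23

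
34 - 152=-118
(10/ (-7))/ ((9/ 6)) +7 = 127/ 21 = 6.05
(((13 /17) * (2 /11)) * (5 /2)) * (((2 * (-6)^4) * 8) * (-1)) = -1347840 /187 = -7207.70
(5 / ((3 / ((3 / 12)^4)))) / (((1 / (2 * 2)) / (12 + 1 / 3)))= 185 / 576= 0.32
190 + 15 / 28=5335 / 28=190.54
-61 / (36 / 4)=-61 / 9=-6.78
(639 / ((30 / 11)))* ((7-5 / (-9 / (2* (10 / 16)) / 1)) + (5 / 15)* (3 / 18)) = 72633 / 40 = 1815.82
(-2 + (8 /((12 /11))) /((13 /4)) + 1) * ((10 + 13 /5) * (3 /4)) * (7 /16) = 5.19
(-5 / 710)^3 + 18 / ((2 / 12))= 309235103 / 2863288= 108.00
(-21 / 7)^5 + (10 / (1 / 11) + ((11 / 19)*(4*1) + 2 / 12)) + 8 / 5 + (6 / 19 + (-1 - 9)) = -79003 / 570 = -138.60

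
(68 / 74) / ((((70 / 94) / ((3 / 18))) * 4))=799 / 15540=0.05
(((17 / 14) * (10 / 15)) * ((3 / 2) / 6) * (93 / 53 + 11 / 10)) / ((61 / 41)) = 1054561 / 2715720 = 0.39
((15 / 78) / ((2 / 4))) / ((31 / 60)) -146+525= 153037 / 403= 379.74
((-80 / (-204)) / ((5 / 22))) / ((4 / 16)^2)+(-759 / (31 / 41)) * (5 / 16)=-7236977 / 25296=-286.09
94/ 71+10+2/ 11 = 8986/ 781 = 11.51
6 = 6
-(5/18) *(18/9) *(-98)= 490/9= 54.44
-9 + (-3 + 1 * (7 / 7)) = -11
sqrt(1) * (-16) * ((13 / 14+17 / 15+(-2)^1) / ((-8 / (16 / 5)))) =208 / 525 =0.40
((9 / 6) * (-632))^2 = 898704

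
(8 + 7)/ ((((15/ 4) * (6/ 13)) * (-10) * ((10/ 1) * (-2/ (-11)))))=-143/ 300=-0.48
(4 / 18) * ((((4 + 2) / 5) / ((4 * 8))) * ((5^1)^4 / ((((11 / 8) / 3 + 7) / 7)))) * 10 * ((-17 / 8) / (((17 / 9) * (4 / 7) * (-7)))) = 39375 / 2864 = 13.75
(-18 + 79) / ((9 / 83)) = 5063 / 9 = 562.56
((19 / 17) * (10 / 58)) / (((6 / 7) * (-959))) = -0.00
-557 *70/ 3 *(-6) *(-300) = -23394000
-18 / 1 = -18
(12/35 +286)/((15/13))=130286/525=248.16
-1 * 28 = -28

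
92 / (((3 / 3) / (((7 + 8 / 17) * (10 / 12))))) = 29210 / 51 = 572.75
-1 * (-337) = 337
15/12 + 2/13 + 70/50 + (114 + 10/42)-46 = 387889/5460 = 71.04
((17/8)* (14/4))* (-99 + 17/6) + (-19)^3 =-727127/96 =-7574.24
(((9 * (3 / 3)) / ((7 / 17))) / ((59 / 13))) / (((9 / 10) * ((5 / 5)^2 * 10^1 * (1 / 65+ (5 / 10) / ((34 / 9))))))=3.62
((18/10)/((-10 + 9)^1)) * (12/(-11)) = 108/55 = 1.96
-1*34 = -34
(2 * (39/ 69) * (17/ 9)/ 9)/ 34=13/ 1863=0.01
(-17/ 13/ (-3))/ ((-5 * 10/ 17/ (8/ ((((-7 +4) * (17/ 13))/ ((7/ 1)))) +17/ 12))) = 44591/ 23400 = 1.91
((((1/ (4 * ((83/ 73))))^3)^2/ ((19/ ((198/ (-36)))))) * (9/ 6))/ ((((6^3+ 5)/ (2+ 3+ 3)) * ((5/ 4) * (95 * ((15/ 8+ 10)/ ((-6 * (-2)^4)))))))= 14982088402611/ 123897242156822897750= 0.00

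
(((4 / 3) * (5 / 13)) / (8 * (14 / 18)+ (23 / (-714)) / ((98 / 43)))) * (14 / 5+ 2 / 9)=12688256 / 50823903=0.25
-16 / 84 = -4 / 21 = -0.19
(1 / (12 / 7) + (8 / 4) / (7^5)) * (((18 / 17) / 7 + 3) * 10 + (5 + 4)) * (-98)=-189100511 / 81634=-2316.44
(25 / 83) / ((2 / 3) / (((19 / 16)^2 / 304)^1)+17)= 1425 / 760363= 0.00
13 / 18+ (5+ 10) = 283 / 18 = 15.72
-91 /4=-22.75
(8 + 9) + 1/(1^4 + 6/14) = 177/10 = 17.70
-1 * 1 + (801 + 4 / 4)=801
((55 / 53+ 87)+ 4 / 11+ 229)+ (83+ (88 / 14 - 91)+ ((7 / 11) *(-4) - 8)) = 1245283 / 4081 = 305.14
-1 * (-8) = 8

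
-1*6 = -6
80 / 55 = 16 / 11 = 1.45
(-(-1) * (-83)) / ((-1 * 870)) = 83 / 870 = 0.10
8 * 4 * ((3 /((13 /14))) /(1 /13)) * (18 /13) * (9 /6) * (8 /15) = 96768 /65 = 1488.74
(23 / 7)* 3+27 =258 / 7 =36.86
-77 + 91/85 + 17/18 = -114727/1530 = -74.98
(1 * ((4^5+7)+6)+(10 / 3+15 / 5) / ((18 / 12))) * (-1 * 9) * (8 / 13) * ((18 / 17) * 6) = -8096544 / 221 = -36635.95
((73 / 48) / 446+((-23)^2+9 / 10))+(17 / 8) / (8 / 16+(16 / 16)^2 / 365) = 20982601787 / 39283680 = 534.13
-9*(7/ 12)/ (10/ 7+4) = -147/ 152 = -0.97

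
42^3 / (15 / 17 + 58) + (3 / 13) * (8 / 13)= 2339328 / 1859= 1258.38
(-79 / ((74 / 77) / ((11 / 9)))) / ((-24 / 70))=2341955 / 7992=293.04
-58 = -58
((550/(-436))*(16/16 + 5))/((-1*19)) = 825/2071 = 0.40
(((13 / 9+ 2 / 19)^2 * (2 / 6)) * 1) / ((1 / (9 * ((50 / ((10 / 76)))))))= 1404500 / 513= 2737.82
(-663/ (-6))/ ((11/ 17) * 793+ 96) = 3757/ 20710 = 0.18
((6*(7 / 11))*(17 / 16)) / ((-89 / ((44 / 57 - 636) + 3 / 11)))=47375923 / 1636888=28.94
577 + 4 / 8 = 1155 / 2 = 577.50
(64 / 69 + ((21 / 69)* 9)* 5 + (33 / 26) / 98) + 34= 8550817 / 175812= 48.64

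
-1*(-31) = 31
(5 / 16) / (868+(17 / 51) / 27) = 405 / 1124944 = 0.00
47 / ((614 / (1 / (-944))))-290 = -168088687 / 579616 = -290.00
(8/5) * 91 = 728/5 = 145.60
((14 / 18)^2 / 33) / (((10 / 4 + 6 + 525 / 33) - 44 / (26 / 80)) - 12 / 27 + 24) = -0.00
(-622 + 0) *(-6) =3732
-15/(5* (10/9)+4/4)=-135/59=-2.29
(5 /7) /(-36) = -5 /252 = -0.02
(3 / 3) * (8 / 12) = 0.67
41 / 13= 3.15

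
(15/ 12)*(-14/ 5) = -7/ 2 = -3.50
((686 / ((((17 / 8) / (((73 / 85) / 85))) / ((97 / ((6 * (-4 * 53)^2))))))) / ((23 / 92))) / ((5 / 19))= 92293754 / 5175231375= 0.02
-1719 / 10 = -171.90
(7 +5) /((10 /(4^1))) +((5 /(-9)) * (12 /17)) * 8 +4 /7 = 3988 /1785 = 2.23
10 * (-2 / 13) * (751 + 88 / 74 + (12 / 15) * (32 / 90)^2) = -1127307052 / 974025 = -1157.37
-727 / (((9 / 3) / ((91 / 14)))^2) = -122863 / 36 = -3412.86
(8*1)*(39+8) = 376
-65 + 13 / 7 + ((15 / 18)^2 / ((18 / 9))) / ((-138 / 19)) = -4395037 / 69552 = -63.19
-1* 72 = -72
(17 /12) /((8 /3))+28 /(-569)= 8777 /18208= 0.48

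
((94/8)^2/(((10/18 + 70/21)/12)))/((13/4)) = 59643/455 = 131.08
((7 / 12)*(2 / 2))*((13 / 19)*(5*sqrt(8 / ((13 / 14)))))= 35*sqrt(91) / 57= 5.86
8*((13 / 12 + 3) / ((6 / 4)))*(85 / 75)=3332 / 135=24.68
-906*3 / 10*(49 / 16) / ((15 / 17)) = -377349 / 400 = -943.37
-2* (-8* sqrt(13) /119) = 16* sqrt(13) /119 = 0.48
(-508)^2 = 258064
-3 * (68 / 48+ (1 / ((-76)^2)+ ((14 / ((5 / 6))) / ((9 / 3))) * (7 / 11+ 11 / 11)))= -10083617 / 317680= -31.74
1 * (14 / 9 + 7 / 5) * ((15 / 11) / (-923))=-0.00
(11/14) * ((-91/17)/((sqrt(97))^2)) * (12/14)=-429/11543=-0.04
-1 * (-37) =37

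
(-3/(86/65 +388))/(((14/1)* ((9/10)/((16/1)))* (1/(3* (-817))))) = 2124200/88571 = 23.98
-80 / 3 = -26.67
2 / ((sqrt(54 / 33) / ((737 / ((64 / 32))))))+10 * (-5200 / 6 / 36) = -6500 / 27+737 * sqrt(22) / 6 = 335.40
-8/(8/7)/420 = -1/60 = -0.02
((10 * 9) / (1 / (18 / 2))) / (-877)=-810 / 877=-0.92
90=90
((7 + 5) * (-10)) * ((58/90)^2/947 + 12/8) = -23018828/127845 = -180.05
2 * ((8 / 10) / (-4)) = -2 / 5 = -0.40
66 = 66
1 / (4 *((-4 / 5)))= -5 / 16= -0.31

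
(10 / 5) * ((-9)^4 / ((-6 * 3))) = -729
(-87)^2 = 7569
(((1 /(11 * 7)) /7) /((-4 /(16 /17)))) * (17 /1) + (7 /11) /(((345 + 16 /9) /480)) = 1469276 /1682219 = 0.87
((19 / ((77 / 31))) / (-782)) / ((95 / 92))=-62 / 6545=-0.01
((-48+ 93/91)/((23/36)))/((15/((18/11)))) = -184680/23023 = -8.02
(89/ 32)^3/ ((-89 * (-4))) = 7921/ 131072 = 0.06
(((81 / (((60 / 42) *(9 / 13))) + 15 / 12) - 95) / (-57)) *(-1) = -79 / 380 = -0.21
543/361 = 1.50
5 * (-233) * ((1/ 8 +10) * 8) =-94365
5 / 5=1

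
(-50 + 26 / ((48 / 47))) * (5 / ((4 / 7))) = -20615 / 96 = -214.74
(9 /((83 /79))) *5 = 3555 /83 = 42.83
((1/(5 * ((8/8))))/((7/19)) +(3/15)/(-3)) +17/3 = 6.14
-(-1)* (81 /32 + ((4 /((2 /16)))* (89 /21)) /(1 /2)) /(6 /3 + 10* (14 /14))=183973 /8064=22.81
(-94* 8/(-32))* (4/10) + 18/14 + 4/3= 1262/105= 12.02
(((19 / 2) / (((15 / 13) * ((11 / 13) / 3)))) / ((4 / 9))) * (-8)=-525.44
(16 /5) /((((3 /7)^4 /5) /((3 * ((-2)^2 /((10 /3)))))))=76832 /45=1707.38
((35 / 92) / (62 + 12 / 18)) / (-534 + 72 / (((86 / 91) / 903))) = 35 / 393553184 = 0.00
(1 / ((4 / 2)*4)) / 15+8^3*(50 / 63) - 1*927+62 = -1155779 / 2520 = -458.64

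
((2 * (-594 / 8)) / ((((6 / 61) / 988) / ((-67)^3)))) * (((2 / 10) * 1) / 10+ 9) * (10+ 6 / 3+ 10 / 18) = 2540381064259753 / 50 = 50807621285195.06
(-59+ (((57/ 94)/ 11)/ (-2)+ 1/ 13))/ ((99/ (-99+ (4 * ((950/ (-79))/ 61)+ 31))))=131339533717/ 3206461401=40.96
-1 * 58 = -58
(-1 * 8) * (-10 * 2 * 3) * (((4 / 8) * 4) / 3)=320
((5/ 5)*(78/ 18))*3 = 13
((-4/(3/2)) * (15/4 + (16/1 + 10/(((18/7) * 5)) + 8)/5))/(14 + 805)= -3134/110565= -0.03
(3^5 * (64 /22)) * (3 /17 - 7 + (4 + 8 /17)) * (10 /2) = -1555200 /187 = -8316.58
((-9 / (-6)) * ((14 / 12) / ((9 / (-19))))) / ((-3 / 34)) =2261 / 54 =41.87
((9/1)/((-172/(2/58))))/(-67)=9/334196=0.00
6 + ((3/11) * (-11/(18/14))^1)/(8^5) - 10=-393223/98304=-4.00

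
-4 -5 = -9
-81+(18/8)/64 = -20727/256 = -80.96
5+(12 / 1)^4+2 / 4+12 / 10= 207427 / 10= 20742.70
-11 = -11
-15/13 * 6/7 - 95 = -8735/91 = -95.99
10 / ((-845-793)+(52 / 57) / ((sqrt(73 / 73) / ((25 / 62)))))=-8835 / 1446848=-0.01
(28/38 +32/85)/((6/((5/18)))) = 899/17442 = 0.05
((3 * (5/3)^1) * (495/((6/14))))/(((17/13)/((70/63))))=4906.86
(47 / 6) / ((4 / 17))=799 / 24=33.29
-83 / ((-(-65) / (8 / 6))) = -332 / 195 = -1.70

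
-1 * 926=-926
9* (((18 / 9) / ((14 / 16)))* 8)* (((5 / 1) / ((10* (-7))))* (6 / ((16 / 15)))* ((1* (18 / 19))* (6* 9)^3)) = -9863910.29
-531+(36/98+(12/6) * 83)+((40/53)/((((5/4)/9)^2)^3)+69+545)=855322447587/8115625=105392.06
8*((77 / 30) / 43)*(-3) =-308 / 215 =-1.43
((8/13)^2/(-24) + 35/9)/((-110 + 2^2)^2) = 5891/17089956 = 0.00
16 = 16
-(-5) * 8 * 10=400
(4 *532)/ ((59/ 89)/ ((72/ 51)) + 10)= 239232/ 1177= 203.26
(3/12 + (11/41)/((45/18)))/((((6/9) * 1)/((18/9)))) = 1.07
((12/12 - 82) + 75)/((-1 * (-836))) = -3/418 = -0.01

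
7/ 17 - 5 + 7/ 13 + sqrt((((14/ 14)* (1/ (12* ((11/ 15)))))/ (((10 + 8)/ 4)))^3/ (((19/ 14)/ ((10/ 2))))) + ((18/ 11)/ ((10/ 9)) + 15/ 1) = 25* sqrt(1463)/ 124146 + 151001/ 12155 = 12.43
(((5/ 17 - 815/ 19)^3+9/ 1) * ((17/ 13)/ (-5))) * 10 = 5209964183194/ 25769263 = 202177.46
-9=-9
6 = 6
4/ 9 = 0.44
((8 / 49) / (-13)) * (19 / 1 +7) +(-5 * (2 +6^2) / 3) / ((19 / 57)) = -9326 / 49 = -190.33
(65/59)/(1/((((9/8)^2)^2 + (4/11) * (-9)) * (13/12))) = -21205275/10633216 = -1.99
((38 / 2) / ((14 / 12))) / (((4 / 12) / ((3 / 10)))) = 513 / 35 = 14.66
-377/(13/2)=-58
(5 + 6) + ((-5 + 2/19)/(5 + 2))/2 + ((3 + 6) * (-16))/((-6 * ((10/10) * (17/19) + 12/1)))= 116483/9310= 12.51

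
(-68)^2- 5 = 4619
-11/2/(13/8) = -44/13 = -3.38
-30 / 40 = -3 / 4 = -0.75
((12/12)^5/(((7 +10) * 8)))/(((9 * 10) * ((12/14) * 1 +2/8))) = 7/94860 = 0.00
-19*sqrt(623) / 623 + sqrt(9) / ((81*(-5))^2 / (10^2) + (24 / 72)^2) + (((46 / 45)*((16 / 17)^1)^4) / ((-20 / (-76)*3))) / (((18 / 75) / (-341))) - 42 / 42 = -577109080220881 / 399505414653 - 19*sqrt(623) / 623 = -1445.32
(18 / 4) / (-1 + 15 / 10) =9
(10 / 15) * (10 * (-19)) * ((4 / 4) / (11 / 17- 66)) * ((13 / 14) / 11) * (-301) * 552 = -332224880 / 12221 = -27184.75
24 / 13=1.85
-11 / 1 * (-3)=33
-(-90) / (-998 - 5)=-90 / 1003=-0.09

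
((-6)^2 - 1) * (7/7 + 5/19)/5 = 168/19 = 8.84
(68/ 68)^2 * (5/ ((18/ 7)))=35/ 18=1.94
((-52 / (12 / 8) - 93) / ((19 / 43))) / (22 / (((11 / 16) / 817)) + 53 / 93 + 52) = -510539 / 46289339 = -0.01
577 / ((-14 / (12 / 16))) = -1731 / 56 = -30.91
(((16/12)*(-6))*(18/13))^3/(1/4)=-5436.48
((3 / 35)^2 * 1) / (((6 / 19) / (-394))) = -11229 / 1225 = -9.17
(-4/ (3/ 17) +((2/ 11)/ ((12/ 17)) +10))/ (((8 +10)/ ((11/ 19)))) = -91/ 228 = -0.40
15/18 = 5/6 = 0.83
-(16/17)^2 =-256/289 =-0.89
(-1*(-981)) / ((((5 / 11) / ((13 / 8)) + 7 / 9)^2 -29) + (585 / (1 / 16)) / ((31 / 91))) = 0.04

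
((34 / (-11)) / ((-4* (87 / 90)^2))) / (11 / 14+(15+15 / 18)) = 0.05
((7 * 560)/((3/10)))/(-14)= -2800/3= -933.33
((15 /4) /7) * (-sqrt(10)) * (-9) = 135 * sqrt(10) /28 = 15.25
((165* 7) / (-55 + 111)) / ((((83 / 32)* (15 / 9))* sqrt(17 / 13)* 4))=99* sqrt(221) / 1411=1.04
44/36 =11/9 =1.22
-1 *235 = -235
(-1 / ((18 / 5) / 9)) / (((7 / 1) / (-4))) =10 / 7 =1.43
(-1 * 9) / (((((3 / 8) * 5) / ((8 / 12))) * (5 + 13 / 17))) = -0.56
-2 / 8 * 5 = -5 / 4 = -1.25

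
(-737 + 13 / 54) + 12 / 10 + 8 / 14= -1389127 / 1890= -734.99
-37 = -37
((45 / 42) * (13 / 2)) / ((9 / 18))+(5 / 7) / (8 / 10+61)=8615 / 618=13.94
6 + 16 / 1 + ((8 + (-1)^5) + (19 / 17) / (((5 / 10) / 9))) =835 / 17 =49.12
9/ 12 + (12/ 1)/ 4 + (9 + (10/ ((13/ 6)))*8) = 2583/ 52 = 49.67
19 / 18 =1.06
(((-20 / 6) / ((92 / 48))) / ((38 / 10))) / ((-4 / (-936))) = -46800 / 437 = -107.09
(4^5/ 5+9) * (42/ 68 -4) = -24587/ 34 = -723.15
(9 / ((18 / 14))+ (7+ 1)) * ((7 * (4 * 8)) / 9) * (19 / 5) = 4256 / 3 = 1418.67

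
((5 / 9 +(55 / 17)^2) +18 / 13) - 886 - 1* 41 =-30925123 / 33813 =-914.59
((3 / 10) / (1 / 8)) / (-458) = -0.01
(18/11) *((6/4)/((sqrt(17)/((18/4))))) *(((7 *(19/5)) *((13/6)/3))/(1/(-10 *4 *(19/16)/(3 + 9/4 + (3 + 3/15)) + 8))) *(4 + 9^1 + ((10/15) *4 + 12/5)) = 65201787 *sqrt(17)/121550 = 2211.71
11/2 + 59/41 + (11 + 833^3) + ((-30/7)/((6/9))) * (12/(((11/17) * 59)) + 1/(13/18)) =2799206584129335/4842838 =578009544.02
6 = 6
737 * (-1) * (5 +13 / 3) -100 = -20936 / 3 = -6978.67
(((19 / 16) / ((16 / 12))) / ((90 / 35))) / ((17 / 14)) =931 / 3264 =0.29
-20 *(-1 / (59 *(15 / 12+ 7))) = 80 / 1947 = 0.04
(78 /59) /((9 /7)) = 182 /177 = 1.03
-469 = -469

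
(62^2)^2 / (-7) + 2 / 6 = -44329001 / 21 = -2110904.81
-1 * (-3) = 3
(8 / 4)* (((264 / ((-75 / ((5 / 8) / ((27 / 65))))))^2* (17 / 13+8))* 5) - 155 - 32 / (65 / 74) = 114645503 / 47385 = 2419.45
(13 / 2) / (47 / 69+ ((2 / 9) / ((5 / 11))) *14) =13455 / 15578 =0.86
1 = 1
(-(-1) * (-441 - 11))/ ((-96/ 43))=202.46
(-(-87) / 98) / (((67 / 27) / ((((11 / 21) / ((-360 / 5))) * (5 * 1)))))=-4785 / 367696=-0.01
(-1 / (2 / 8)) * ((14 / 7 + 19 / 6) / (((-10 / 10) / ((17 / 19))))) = 1054 / 57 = 18.49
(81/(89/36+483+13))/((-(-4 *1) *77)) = 0.00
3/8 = 0.38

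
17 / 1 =17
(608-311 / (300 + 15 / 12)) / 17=731396 / 20485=35.70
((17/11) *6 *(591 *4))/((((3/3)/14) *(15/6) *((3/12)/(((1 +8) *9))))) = 2187513216/55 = 39772967.56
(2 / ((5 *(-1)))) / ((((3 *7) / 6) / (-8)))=32 / 35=0.91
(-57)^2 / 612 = 361 / 68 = 5.31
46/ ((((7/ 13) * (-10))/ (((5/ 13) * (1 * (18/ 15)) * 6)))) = -828/ 35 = -23.66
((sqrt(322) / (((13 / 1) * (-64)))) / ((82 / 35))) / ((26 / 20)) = -175 * sqrt(322) / 443456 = -0.01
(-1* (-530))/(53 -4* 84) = -530/283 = -1.87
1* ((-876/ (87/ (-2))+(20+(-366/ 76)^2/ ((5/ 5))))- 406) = -14349659/ 41876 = -342.67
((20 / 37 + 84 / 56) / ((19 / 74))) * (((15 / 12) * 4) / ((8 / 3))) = 2265 / 152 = 14.90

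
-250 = -250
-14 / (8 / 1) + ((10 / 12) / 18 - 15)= -451 / 27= -16.70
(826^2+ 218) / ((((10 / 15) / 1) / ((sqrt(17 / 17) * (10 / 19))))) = 538811.05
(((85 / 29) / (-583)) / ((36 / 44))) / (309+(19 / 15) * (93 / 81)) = -0.00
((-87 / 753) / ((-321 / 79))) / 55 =2291 / 4431405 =0.00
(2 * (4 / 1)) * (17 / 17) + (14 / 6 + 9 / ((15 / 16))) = 299 / 15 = 19.93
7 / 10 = 0.70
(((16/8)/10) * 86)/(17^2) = 86/1445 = 0.06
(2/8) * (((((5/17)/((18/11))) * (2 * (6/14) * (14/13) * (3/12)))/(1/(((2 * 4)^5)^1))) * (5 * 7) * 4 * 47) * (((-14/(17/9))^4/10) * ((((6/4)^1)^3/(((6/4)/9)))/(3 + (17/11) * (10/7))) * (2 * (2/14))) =5548264606965104640/7401714541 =749591810.96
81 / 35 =2.31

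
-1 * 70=-70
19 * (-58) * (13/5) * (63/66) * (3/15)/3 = -50141/275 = -182.33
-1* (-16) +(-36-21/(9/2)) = -74/3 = -24.67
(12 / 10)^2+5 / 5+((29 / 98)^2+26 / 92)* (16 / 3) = 4.41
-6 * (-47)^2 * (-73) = 967542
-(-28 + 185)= -157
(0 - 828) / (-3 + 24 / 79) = 21804 / 71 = 307.10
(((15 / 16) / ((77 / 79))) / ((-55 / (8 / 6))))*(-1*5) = 0.12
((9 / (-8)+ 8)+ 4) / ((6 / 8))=29 / 2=14.50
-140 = -140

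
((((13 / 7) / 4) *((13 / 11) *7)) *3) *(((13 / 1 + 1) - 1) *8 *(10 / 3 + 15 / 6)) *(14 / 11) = 1076530 / 121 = 8896.94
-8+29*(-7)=-211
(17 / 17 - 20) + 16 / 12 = -53 / 3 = -17.67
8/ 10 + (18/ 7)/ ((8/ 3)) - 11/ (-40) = 571/ 280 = 2.04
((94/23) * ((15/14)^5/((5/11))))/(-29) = -78519375/179364304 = -0.44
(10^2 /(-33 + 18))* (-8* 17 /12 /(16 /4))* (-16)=-2720 /9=-302.22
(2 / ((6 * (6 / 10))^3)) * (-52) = -1625 / 729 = -2.23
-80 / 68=-20 / 17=-1.18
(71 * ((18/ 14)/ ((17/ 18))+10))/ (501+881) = 47996/ 82229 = 0.58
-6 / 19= -0.32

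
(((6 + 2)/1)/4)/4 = 1/2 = 0.50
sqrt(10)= 3.16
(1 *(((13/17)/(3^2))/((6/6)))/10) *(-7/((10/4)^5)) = -1456/2390625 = -0.00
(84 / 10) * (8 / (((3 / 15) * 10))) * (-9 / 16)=-189 / 10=-18.90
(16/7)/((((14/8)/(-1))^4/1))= 4096/16807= 0.24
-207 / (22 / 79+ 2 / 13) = -70863 / 148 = -478.80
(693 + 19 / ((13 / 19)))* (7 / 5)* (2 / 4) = 504.54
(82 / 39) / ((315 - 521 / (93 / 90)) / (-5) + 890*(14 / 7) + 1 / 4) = 10168 / 8792277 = 0.00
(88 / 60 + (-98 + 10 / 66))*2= -192.76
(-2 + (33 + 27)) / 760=0.08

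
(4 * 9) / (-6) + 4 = -2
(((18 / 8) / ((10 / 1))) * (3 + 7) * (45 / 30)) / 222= 9 / 592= 0.02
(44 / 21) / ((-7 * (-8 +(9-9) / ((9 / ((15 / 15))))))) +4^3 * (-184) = -11775.96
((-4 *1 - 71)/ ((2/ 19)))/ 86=-1425/ 172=-8.28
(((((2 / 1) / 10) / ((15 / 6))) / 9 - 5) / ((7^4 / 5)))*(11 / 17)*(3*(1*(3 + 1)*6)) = -98824 / 204085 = -0.48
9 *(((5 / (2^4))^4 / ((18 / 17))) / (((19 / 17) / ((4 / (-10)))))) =-36125 / 1245184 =-0.03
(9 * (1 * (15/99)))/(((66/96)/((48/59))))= 11520/7139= 1.61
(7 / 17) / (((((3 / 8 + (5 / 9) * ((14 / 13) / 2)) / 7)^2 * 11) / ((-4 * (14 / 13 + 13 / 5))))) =-22098375936 / 372280535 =-59.36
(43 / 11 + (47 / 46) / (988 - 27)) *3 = 5704125 / 486266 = 11.73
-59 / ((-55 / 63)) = 3717 / 55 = 67.58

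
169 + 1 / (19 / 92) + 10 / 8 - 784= -46277 / 76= -608.91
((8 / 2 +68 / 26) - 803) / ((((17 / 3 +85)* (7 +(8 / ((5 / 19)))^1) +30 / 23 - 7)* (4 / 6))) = -10715355 / 30365582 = -0.35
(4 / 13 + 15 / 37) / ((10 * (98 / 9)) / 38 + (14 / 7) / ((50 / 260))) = 293265 / 5455502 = 0.05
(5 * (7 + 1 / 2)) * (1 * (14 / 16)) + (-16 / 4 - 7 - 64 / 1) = -675 / 16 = -42.19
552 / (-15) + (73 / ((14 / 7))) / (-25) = -38.26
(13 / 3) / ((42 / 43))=559 / 126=4.44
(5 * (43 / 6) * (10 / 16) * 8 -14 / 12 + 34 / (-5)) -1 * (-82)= 1266 / 5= 253.20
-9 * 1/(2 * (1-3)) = 9/4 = 2.25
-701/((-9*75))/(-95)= -0.01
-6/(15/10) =-4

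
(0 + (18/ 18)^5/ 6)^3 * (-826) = -3.82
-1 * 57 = -57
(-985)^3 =-955671625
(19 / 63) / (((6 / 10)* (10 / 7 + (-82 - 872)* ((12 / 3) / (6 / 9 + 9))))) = -2755 / 2155842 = -0.00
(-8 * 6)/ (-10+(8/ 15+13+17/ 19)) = -6840/ 631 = -10.84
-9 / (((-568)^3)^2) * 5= -45 / 33580720828186624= -0.00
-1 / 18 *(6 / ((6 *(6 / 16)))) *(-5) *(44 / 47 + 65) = 20660 / 423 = 48.84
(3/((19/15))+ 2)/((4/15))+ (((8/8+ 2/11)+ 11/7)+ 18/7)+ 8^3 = 3123249/5852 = 533.71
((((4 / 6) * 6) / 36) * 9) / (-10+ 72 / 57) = -0.11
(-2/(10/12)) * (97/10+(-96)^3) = 53083578/25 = 2123343.12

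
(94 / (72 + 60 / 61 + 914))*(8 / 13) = 22936 / 391339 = 0.06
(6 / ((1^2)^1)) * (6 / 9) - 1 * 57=-53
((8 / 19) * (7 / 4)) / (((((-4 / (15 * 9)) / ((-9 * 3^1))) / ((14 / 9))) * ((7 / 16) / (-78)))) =-3538080 / 19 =-186214.74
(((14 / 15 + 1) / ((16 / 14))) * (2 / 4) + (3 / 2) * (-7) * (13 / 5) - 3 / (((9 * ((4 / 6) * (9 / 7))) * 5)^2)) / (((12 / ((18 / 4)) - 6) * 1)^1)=2571541 / 324000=7.94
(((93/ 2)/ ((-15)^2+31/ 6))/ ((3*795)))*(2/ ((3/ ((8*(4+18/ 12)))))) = 2728/ 1097895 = 0.00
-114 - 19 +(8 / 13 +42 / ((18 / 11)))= -4162 / 39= -106.72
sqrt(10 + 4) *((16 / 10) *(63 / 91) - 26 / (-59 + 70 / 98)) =20603 *sqrt(14) / 13260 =5.81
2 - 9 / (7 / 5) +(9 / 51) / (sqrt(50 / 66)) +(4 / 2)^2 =-3 / 7 +3 * sqrt(33) / 85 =-0.23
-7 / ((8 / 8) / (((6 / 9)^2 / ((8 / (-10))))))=3.89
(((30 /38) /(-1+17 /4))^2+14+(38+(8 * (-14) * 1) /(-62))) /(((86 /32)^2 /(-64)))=-1669113643008 /3496974871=-477.30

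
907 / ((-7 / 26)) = -23582 / 7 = -3368.86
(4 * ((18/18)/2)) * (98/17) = 196/17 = 11.53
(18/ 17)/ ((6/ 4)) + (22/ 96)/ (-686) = 394949/ 559776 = 0.71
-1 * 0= 0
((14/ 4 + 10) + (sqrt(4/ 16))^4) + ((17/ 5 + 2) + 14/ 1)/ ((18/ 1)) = 10541/ 720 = 14.64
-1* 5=-5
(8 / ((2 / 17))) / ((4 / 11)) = 187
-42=-42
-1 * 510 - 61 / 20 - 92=-12101 / 20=-605.05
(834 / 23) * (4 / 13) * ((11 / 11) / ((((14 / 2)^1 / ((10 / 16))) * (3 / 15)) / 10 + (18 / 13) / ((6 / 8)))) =104250 / 19343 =5.39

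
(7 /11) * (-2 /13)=-14 /143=-0.10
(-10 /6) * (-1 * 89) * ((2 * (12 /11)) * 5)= 17800 /11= 1618.18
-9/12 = -3/4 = -0.75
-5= -5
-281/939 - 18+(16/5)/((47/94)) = -55867/4695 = -11.90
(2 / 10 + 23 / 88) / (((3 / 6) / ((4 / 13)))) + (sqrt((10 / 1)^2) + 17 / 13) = 8288 / 715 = 11.59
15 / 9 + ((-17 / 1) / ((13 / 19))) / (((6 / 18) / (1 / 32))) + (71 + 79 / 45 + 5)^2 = 5092530191 / 842400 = 6045.26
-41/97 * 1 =-41/97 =-0.42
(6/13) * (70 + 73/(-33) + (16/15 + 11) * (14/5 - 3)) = 30.17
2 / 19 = 0.11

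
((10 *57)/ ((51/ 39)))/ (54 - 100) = -3705/ 391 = -9.48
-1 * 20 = -20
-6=-6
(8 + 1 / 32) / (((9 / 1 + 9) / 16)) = 257 / 36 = 7.14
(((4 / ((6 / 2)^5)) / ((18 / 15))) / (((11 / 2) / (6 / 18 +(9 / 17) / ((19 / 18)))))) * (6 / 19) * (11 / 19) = 32360 / 85003587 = 0.00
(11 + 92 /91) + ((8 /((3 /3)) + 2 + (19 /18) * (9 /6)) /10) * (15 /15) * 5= 38881 /2184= 17.80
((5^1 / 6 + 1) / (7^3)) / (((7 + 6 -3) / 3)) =11 / 6860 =0.00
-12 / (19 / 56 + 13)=-224 / 249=-0.90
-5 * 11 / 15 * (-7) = 77 / 3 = 25.67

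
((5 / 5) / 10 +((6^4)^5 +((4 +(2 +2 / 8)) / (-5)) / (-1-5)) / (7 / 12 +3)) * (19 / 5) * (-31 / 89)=-129208639271825591866 / 95675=-1350495315096165.06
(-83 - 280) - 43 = -406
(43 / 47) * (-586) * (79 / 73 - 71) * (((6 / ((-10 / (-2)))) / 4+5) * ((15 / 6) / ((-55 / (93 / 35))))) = -14407309272 / 600425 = -23995.19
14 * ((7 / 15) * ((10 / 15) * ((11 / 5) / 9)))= 2156 / 2025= 1.06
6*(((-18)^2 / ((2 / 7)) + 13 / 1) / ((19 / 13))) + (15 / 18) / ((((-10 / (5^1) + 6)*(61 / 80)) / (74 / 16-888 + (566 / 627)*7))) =2051157871 / 458964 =4469.10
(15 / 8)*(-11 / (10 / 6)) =-12.38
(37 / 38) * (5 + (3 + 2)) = 185 / 19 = 9.74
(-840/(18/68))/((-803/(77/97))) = 3.14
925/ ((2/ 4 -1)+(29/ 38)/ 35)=-1934.36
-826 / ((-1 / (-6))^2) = -29736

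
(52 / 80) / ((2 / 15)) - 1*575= -570.12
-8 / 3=-2.67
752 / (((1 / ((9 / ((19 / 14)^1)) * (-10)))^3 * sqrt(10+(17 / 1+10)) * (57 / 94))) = -59459439.23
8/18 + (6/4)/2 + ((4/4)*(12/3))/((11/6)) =1337/396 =3.38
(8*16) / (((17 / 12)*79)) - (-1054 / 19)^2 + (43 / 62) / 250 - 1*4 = -23146826404611 / 7514756500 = -3080.18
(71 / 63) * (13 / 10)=923 / 630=1.47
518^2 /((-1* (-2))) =134162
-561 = -561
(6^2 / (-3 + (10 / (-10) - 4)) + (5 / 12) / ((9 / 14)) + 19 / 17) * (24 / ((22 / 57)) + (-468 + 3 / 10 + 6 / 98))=182846221 / 164934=1108.60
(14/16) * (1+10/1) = 77/8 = 9.62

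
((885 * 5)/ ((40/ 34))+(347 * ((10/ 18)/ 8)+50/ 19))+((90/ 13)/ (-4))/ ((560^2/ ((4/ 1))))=264072425261/ 69713280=3787.98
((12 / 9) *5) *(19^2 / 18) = 3610 / 27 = 133.70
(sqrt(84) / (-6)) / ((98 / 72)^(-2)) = -2401 * sqrt(21) / 3888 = -2.83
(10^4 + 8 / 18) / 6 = 45002 / 27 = 1666.74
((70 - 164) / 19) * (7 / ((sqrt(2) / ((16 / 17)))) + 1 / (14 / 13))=-5264 * sqrt(2) / 323 - 611 / 133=-27.64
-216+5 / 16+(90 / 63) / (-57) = -1377109 / 6384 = -215.71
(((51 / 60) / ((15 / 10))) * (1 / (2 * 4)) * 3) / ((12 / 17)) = 289 / 960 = 0.30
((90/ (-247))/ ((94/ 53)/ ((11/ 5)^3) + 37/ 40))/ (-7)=84651600/ 1775159113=0.05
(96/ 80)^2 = 36/ 25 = 1.44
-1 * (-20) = 20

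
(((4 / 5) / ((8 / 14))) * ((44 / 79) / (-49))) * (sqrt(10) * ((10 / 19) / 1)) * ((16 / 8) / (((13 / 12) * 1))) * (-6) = 12672 * sqrt(10) / 136591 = 0.29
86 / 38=43 / 19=2.26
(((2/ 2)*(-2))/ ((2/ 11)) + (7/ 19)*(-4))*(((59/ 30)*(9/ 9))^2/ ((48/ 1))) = -274999/ 273600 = -1.01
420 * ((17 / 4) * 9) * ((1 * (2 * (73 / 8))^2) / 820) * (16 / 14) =2446011 / 328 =7457.35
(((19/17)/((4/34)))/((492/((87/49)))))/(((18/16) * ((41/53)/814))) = 23771242/741321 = 32.07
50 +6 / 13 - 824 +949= 2281 / 13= 175.46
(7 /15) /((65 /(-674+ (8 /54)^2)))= -687862 /142155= -4.84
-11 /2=-5.50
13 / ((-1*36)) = -13 / 36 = -0.36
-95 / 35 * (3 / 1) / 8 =-57 / 56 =-1.02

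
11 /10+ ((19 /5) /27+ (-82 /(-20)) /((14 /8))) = 6773 /1890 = 3.58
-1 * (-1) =1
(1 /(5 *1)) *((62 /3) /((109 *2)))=31 /1635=0.02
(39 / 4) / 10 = 39 / 40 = 0.98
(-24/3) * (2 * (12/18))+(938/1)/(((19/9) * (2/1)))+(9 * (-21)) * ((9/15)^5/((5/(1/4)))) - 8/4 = 743694661/3562500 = 208.76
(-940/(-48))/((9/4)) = 235/27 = 8.70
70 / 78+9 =9.90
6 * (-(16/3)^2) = -512/3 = -170.67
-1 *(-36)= 36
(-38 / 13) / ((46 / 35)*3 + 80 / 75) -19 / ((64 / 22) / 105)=-75093795 / 109408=-686.36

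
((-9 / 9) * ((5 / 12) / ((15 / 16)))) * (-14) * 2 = 112 / 9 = 12.44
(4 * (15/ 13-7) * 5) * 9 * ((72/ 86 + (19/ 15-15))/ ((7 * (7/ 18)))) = 4985.15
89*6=534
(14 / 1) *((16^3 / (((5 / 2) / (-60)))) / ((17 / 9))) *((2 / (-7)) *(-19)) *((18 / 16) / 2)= -37822464 / 17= -2224850.82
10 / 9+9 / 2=101 / 18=5.61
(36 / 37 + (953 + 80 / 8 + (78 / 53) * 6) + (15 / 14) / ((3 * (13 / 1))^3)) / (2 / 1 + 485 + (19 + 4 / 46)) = 12145936693817 / 6318750044880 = 1.92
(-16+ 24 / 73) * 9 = -10296 / 73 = -141.04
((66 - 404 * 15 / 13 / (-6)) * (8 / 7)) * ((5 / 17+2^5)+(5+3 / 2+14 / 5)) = 52834512 / 7735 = 6830.58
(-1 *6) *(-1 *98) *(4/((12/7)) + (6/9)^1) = 1764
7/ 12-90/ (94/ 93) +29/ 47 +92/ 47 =-48439/ 564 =-85.88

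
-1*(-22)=22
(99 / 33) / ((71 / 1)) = 0.04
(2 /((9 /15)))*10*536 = 53600 /3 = 17866.67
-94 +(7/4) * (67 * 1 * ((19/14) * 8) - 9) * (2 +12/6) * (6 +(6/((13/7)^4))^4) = 20232330020783591981264/665416609183179841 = 30405.51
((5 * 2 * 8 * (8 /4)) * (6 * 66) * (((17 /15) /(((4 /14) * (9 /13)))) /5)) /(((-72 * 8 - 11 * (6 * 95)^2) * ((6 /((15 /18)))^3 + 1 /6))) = -13613600 /250267830759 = -0.00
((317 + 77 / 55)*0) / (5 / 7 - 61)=0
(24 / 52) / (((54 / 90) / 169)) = 130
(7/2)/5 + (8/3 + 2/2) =131/30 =4.37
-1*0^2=0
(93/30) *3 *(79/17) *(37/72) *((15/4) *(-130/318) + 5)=4440037/57664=77.00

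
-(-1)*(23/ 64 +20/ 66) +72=153463/ 2112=72.66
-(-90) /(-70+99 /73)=-6570 /5011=-1.31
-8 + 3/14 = -7.79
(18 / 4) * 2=9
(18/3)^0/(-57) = -1/57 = -0.02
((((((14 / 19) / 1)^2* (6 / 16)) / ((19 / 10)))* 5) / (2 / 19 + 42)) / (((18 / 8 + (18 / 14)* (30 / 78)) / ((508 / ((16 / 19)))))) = 566293 / 202464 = 2.80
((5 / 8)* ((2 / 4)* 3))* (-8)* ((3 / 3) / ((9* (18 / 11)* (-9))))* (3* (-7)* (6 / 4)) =-385 / 216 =-1.78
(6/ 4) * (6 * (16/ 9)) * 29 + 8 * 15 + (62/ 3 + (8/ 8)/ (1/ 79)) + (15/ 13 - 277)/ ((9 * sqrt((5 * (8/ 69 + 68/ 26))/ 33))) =2051/ 3 - 1793 * sqrt(32890)/ 6825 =636.02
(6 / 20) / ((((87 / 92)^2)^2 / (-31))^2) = 450.81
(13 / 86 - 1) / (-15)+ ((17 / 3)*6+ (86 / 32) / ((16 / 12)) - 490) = -18738139 / 41280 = -453.93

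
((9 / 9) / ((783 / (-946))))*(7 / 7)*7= -6622 / 783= -8.46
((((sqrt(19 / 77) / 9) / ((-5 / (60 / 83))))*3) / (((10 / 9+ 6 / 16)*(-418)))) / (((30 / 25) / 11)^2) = 100*sqrt(1463) / 1181173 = 0.00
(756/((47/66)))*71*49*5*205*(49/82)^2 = 2604907686150/1927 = 1351794336.35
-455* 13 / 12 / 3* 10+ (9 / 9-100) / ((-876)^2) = -1260841499 / 767376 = -1643.06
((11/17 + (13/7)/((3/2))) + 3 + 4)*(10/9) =31720/3213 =9.87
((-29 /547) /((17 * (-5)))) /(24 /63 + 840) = 609 /820543760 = 0.00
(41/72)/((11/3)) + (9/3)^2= 2417/264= 9.16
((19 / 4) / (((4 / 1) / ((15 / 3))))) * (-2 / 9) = -95 / 72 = -1.32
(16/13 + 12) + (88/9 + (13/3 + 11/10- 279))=-250.56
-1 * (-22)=22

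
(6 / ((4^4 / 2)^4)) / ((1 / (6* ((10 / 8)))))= 45 / 268435456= 0.00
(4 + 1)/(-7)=-5/7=-0.71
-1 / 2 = -0.50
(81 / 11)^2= 6561 / 121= 54.22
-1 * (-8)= 8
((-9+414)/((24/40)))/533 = 675/533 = 1.27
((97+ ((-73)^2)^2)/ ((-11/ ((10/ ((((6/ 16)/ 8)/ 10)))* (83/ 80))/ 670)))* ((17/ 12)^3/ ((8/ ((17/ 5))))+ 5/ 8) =-50030451141276445/ 7128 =-7018862393557.30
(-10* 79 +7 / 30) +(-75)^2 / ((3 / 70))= 3913807 / 30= 130460.23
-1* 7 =-7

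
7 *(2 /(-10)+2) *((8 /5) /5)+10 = 1754 /125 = 14.03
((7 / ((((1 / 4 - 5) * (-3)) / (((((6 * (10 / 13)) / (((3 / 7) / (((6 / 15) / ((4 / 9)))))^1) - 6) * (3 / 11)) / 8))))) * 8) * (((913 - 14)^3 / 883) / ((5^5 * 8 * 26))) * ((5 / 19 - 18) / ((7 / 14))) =-41135639926584 / 1851813803125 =-22.21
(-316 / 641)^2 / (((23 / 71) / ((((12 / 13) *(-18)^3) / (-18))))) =27565049088 / 122853419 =224.37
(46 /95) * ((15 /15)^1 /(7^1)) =46 /665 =0.07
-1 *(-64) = 64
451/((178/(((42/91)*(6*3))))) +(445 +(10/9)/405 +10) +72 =462256111/843453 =548.05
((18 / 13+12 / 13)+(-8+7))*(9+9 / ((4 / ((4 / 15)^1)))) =816 / 65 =12.55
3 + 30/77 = 3.39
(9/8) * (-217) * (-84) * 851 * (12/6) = 34902063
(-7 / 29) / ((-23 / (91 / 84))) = 91 / 8004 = 0.01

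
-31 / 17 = -1.82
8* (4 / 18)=16 / 9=1.78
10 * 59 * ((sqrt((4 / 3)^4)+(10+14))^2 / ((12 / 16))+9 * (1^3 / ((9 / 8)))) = 128171600 / 243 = 527455.14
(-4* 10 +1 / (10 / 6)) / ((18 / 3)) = -197 / 30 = -6.57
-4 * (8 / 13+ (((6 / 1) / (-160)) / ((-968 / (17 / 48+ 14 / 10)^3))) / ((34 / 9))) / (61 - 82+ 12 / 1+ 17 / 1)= -10785574199993 / 35049963520000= -0.31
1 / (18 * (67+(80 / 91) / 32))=91 / 109791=0.00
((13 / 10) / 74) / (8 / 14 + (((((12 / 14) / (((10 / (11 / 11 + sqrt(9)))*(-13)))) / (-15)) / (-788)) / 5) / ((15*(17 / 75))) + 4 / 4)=0.01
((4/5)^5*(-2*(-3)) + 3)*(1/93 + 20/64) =2488213/1550000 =1.61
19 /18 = 1.06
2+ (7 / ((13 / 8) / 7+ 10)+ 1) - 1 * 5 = -754 / 573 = -1.32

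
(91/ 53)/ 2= 91/ 106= 0.86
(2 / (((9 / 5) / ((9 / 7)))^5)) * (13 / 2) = 40625 / 16807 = 2.42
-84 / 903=-4 / 43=-0.09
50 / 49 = 1.02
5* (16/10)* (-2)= -16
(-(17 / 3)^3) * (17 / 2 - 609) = 5900513 / 54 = 109268.76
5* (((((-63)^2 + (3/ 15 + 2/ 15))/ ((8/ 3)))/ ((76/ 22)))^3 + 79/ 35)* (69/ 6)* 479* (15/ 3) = 67704255966337969765/ 6145664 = 11016589251598.85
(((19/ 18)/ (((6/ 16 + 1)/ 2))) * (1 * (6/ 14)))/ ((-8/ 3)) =-19/ 77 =-0.25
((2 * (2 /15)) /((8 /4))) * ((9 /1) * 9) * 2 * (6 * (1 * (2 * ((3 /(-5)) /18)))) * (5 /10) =-108 /25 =-4.32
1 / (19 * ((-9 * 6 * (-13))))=1 / 13338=0.00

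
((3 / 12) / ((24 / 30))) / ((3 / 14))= 35 / 24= 1.46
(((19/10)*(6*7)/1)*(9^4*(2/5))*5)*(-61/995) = -319376358/4975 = -64196.25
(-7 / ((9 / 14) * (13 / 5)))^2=240100 / 13689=17.54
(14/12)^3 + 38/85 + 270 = 4994563/18360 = 272.04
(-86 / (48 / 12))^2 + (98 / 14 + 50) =2077 / 4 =519.25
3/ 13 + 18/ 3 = 81/ 13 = 6.23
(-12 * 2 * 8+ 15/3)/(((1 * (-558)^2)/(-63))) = 0.04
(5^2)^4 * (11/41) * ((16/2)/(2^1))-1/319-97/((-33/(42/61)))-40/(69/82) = 23074652205289/55049511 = 419161.80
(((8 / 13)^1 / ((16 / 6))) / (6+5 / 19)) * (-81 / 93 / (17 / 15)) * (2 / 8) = -23085 / 3261076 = -0.01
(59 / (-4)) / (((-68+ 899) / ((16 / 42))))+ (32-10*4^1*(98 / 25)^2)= -1271005982 / 2181375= -582.66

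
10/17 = 0.59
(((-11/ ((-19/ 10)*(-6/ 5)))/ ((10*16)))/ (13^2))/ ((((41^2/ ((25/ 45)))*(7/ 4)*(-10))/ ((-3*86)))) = -2365/ 2720436264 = -0.00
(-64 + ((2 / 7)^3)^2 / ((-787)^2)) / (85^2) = -932712236544 / 105294467330045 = -0.01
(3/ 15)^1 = 1/ 5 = 0.20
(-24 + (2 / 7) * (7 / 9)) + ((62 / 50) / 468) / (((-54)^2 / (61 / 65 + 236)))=-52729550569 / 2217618000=-23.78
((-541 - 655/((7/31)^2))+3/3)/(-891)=655915/43659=15.02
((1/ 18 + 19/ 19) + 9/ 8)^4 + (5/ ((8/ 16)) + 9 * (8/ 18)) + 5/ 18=991272145/ 26873856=36.89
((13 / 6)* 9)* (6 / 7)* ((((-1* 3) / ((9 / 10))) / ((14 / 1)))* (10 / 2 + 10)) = -2925 / 49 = -59.69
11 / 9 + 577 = 5204 / 9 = 578.22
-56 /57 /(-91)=8 /741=0.01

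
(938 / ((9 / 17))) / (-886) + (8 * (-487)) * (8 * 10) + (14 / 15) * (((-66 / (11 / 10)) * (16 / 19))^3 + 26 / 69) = -452938447302979 / 1048295265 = -432071.44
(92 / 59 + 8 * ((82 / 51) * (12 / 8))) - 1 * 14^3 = -2731316 / 1003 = -2723.15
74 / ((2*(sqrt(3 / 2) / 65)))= 2405*sqrt(6) / 3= 1963.67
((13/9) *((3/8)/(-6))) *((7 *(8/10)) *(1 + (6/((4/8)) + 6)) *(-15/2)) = 1729/24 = 72.04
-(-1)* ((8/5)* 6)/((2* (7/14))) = 48/5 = 9.60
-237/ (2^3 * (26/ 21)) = -4977/ 208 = -23.93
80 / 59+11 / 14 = 1769 / 826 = 2.14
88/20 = 22/5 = 4.40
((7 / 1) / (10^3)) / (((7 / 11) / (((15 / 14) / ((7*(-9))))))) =-0.00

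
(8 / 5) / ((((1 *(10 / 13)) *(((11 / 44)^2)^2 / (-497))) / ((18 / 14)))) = -340254.72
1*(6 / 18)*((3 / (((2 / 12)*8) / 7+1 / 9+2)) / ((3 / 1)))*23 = 483 / 145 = 3.33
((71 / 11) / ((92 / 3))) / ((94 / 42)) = 4473 / 47564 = 0.09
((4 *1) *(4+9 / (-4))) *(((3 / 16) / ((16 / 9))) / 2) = 0.37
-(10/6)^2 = -25/9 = -2.78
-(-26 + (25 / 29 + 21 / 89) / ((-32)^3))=1099466121 / 42287104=26.00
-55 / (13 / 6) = -330 / 13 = -25.38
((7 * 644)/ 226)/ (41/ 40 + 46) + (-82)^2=1429296532/ 212553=6724.42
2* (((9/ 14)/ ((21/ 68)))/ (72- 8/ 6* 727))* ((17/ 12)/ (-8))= 867/ 1055264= 0.00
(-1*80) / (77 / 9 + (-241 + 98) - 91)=720 / 2029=0.35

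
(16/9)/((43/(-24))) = -128/129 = -0.99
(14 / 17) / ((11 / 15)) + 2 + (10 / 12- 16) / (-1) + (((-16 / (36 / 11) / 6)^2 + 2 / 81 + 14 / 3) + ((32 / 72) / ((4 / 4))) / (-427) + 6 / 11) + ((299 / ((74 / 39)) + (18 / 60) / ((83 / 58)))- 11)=170.98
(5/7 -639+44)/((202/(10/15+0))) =-4160/2121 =-1.96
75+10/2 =80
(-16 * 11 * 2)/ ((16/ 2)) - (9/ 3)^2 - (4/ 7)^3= -18243/ 343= -53.19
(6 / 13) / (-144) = -1 / 312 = -0.00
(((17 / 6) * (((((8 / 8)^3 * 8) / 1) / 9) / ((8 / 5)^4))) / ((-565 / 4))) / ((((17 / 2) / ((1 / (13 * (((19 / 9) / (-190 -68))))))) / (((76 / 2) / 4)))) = 0.03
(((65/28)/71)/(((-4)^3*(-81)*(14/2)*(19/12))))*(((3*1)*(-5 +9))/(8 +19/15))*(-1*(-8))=325/55128234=0.00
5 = 5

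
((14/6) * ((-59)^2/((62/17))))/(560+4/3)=414239/104408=3.97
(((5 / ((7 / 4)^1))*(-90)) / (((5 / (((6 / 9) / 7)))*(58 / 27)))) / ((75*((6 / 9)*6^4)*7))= -1 / 198940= -0.00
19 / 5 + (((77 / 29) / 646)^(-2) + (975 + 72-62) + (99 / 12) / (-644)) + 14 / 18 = 60183.82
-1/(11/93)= -93/11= -8.45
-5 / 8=-0.62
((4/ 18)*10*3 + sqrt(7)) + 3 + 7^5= sqrt(7) + 50450/ 3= 16819.31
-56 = -56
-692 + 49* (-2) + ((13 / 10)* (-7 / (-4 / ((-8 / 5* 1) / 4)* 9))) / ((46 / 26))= -16354183 / 20700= -790.06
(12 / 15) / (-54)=-2 / 135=-0.01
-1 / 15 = -0.07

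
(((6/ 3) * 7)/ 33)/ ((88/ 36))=21/ 121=0.17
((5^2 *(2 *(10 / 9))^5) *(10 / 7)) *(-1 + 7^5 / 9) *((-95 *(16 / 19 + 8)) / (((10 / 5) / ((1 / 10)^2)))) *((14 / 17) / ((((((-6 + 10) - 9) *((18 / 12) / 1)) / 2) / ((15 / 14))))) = 10750720000000 / 3011499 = 3569889.95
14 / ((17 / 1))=14 / 17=0.82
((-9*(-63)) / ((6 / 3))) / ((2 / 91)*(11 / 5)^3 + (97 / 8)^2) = 68796000 / 35732581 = 1.93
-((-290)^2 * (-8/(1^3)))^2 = -452659840000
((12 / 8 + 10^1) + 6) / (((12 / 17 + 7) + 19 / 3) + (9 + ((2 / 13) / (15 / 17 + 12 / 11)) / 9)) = 25687935 / 33831566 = 0.76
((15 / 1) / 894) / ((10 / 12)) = 3 / 149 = 0.02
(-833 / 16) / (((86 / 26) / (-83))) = 898807 / 688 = 1306.41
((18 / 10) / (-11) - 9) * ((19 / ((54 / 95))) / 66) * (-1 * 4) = 20216 / 1089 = 18.56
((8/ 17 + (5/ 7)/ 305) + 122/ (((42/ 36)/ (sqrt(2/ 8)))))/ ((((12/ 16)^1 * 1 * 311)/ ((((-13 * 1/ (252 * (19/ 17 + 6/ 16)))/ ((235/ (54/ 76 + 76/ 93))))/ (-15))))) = 4300778612/ 1269409570558353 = 0.00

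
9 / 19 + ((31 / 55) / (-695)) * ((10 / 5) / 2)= 343436 / 726275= 0.47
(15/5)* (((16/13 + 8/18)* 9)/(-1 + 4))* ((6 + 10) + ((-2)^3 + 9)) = 3332/13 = 256.31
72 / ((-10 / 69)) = -2484 / 5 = -496.80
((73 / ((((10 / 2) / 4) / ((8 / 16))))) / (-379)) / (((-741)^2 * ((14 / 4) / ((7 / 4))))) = -73 / 1040508495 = -0.00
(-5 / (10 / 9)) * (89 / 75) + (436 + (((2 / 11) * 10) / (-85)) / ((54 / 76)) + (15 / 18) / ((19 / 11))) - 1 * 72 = 359.11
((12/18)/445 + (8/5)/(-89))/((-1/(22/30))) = 242/20025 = 0.01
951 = 951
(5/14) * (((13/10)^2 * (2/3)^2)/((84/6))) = 169/8820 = 0.02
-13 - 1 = -14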